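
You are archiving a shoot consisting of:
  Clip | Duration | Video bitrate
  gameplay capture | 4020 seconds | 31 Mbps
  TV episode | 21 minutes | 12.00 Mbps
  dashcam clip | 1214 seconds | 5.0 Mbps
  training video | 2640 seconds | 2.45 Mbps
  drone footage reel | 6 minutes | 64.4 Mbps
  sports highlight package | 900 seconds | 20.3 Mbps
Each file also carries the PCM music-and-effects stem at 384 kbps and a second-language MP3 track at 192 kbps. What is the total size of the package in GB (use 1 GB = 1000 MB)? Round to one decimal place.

25.0 GB

Audio total: 384 + 192 = 576 kbps = 0.576 Mbps.
gameplay capture: 31.576 Mbps × 4020 s = 126935.5 Mb
TV episode: 12.576 Mbps × 1260 s = 15845.8 Mb
dashcam clip: 5.576 Mbps × 1214 s = 6769.3 Mb
training video: 3.026 Mbps × 2640 s = 7988.6 Mb
drone footage reel: 64.976 Mbps × 360 s = 23391.4 Mb
sports highlight package: 20.876 Mbps × 900 s = 18788.4 Mb
Total: 199718.9 Mb = 24964.9 MB.
= 24.96 GB.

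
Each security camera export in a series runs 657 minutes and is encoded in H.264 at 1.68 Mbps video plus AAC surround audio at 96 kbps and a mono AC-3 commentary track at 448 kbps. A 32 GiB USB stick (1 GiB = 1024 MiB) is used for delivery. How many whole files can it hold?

3

657 min = 39420 s
Audio total: 96 + 448 = 544 kbps = 0.544 Mbps.
Total bitrate: 2.224 Mbps.
Per item: 2.224 Mbps × 39420 s = 87,670 Mb = 10,959 MB.
Capacity: 32 GiB = 274,878 Mb; 3.14 items → 3 complete.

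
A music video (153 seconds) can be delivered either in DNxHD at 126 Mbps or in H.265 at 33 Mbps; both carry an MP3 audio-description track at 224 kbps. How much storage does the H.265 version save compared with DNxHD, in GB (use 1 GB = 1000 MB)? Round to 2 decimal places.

Audio: 224 kbps = 0.224 Mbps.
DNxHD: 126.224 Mbps × 153 s = 19312.3 Mb = 2.414 GB.
H.265: 33.224 Mbps × 153 s = 5083.3 Mb = 0.635 GB.
Saving: 2.414 − 0.635 = 1.779 GB.

1.78 GB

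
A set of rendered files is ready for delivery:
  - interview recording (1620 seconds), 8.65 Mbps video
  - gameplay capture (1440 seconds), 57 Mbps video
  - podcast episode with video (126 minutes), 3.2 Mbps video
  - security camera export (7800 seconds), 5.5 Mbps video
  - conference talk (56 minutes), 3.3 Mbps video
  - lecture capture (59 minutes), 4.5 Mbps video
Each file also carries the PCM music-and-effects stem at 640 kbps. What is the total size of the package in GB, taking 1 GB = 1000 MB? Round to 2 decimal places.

Audio: 640 kbps = 0.640 Mbps.
interview recording: 9.290 Mbps × 1620 s = 15049.8 Mb
gameplay capture: 57.640 Mbps × 1440 s = 83001.6 Mb
podcast episode with video: 3.840 Mbps × 7560 s = 29030.4 Mb
security camera export: 6.140 Mbps × 7800 s = 47892.0 Mb
conference talk: 3.940 Mbps × 3360 s = 13238.4 Mb
lecture capture: 5.140 Mbps × 3540 s = 18195.6 Mb
Total: 206407.8 Mb = 25801.0 MB.
= 25.80 GB.

25.80 GB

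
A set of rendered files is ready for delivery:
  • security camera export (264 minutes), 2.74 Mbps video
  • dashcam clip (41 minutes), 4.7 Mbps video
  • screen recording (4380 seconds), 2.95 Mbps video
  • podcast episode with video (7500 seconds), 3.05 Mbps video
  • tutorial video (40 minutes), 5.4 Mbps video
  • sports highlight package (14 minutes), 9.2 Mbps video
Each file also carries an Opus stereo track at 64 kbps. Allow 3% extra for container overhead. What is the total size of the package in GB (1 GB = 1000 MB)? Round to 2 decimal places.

14.62 GB

Audio: 64 kbps = 0.064 Mbps.
security camera export: 2.804 Mbps × 15840 s × 1.03 = 45747.8 Mb
dashcam clip: 4.764 Mbps × 2460 s × 1.03 = 12071.0 Mb
screen recording: 3.014 Mbps × 4380 s × 1.03 = 13597.4 Mb
podcast episode with video: 3.114 Mbps × 7500 s × 1.03 = 24055.7 Mb
tutorial video: 5.464 Mbps × 2400 s × 1.03 = 13507.0 Mb
sports highlight package: 9.264 Mbps × 840 s × 1.03 = 8015.2 Mb
Total: 116994.1 Mb = 14624.3 MB.
= 14.62 GB.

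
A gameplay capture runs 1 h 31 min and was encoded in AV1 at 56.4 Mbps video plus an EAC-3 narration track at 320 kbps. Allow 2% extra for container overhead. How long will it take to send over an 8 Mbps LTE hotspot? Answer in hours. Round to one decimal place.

1 h 31 min = 91 min = 5460 s
Audio: 320 kbps = 0.320 Mbps.
Total bitrate: 56.720 Mbps.
File: 56.720 Mbps × 5460 s = 309691.2 Mb.
With 2% container overhead: ×1.02. → 315885.0 Mb.
At 8 Mbps: 315885.0 / 8 = 39485.6 s ≈ 11 hours.

11.0 hours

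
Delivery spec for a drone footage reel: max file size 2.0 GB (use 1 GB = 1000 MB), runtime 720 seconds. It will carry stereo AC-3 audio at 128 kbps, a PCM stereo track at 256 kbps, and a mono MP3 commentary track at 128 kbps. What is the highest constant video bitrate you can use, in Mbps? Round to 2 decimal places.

Budget: 2.0 GB = 16000.0 Mb.
Total bitrate budget: 16000.0 Mb / 720 s = 22.222 Mbps.
Audio total: 128 + 256 + 128 = 512 kbps = 0.512 Mbps.
Video: 22.222 − 0.512 = 21.710 Mbps.

21.71 Mbps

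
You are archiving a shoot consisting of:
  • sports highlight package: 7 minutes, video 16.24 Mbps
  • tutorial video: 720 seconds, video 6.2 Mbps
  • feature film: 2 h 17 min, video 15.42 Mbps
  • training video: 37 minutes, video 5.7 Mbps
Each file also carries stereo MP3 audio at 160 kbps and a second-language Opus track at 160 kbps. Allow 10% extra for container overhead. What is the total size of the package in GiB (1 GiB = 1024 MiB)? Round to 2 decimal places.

19.77 GiB

Audio total: 160 + 160 = 320 kbps = 0.320 Mbps.
sports highlight package: 16.560 Mbps × 420 s × 1.10 = 7650.7 Mb
tutorial video: 6.520 Mbps × 720 s × 1.10 = 5163.8 Mb
feature film: 15.740 Mbps × 8220 s × 1.10 = 142321.1 Mb
training video: 6.020 Mbps × 2220 s × 1.10 = 14700.8 Mb
Total: 169836.5 Mb = 21229.6 MB.
= 19.77 GiB.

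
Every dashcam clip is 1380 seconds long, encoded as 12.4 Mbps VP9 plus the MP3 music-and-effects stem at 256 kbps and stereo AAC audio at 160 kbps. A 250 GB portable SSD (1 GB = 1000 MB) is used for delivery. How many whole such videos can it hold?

Audio total: 256 + 160 = 416 kbps = 0.416 Mbps.
Total bitrate: 12.816 Mbps.
Per item: 12.816 Mbps × 1380 s = 17,686 Mb = 2,211 MB.
Capacity: 250 GB = 2,000,000 Mb; 113.08 items → 113 complete.

113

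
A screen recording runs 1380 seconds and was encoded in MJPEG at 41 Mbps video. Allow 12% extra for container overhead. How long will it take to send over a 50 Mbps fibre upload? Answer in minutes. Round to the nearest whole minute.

21 minutes

File: 41.000 Mbps × 1380 s = 56580.0 Mb.
With 12% container overhead: ×1.12. → 63369.6 Mb.
At 50 Mbps: 63369.6 / 50 = 1267.4 s ≈ 21.1 minutes.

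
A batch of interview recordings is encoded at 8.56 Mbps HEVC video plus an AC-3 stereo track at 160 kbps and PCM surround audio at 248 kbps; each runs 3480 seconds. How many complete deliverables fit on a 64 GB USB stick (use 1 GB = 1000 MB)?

Audio total: 160 + 248 = 408 kbps = 0.408 Mbps.
Total bitrate: 8.968 Mbps.
Per item: 8.968 Mbps × 3480 s = 31,209 Mb = 3,901 MB.
Capacity: 64 GB = 512,000 Mb; 16.41 items → 16 complete.

16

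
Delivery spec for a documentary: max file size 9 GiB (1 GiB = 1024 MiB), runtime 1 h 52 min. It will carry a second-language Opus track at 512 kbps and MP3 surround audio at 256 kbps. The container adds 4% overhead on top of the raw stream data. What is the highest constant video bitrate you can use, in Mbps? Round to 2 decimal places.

Budget: 9 GiB = 77309.4 Mb.
Stream payload after overhead: 77309.4 / 1.04 = 74336.0 Mb.
1 h 52 min = 112 min = 6720 s
Total bitrate budget: 74336.0 Mb / 6720 s = 11.062 Mbps.
Audio total: 512 + 256 = 768 kbps = 0.768 Mbps.
Video: 11.062 − 0.768 = 10.294 Mbps.

10.29 Mbps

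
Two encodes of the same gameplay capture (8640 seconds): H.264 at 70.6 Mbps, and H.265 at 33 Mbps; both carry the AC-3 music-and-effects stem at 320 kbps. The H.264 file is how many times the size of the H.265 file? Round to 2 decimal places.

2.13

Audio: 320 kbps = 0.320 Mbps.
H.264: 70.920 Mbps × 8640 s = 612748.8 Mb = 76.594 GB.
H.265: 33.320 Mbps × 8640 s = 287884.8 Mb = 35.986 GB.
Ratio: 76.594 / 35.986 = 2.128.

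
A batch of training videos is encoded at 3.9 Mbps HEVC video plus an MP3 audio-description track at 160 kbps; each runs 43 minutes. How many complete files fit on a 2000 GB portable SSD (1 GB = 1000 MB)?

43 min = 2580 s
Audio: 160 kbps = 0.160 Mbps.
Total bitrate: 4.060 Mbps.
Per item: 4.060 Mbps × 2580 s = 10,475 Mb = 1,309 MB.
Capacity: 2000 GB = 16,000,000 Mb; 1527.48 items → 1527 complete.

1527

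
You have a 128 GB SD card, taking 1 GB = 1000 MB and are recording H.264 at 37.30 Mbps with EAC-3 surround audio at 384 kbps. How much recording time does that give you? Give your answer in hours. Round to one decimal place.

Audio: 384 kbps = 0.384 Mbps.
Total bitrate: 37.30 + 0.384 = 37.684 Mbps.
Capacity: 128 GB = 1,024,000 Mb.
Recording time: 1,024,000 / 37.684 = 27,173 s ≈ 7.55 hours.

7.5 hours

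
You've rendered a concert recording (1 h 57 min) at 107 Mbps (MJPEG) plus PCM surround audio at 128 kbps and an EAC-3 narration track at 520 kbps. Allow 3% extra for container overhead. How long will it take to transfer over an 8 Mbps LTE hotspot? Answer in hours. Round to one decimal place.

27.0 hours

1 h 57 min = 117 min = 7020 s
Audio total: 128 + 520 = 648 kbps = 0.648 Mbps.
Total bitrate: 107.648 Mbps.
File: 107.648 Mbps × 7020 s = 755689.0 Mb.
With 3% container overhead: ×1.03. → 778359.6 Mb.
At 8 Mbps: 778359.6 / 8 = 97295.0 s ≈ 27 hours.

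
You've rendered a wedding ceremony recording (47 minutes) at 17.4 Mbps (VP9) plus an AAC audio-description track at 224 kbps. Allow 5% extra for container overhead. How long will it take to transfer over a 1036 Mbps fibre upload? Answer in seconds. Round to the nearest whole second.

50 seconds

47 min = 2820 s
Audio: 224 kbps = 0.224 Mbps.
Total bitrate: 17.624 Mbps.
File: 17.624 Mbps × 2820 s = 49699.7 Mb.
With 5% container overhead: ×1.05. → 52184.7 Mb.
At 1036 Mbps: 52184.7 / 1036 = 50.4 s ≈ 50.4 seconds.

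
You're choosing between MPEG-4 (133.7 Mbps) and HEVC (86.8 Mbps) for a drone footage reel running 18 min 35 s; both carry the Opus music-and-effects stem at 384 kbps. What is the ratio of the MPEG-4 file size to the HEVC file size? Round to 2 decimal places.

1.54

18 min 35 s = 1115 s
Audio: 384 kbps = 0.384 Mbps.
MPEG-4: 134.084 Mbps × 1115 s = 149503.7 Mb = 18.688 GB.
HEVC: 87.184 Mbps × 1115 s = 97210.2 Mb = 12.151 GB.
Ratio: 18.688 / 12.151 = 1.538.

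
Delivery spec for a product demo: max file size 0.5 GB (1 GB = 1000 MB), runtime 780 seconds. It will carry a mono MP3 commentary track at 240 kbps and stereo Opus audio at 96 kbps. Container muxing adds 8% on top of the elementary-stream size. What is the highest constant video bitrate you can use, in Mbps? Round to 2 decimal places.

4.41 Mbps

Budget: 0.5 GB = 4000.0 Mb.
Stream payload after overhead: 4000.0 / 1.08 = 3703.7 Mb.
Total bitrate budget: 3703.7 Mb / 780 s = 4.748 Mbps.
Audio total: 240 + 96 = 336 kbps = 0.336 Mbps.
Video: 4.748 − 0.336 = 4.412 Mbps.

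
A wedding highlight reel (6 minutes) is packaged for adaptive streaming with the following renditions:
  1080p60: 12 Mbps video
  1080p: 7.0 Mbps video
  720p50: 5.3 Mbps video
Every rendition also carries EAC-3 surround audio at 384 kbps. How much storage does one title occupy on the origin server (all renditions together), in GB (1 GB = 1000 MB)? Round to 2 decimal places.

6 min = 360 s
Audio: 384 kbps = 0.384 Mbps.
Sum of rendition bitrates: (12+0.384) + (7.0+0.384) + (5.3+0.384) = 25.452 Mbps.
× 360 s = 9,163 Mb = 1,145 MB = 1.145 GB.

1.15 GB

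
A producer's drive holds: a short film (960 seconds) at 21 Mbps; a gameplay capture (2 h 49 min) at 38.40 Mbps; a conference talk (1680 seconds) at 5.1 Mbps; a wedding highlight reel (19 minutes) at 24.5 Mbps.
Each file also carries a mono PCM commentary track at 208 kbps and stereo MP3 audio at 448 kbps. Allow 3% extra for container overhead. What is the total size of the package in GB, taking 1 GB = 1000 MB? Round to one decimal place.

58.6 GB

Audio total: 208 + 448 = 656 kbps = 0.656 Mbps.
short film: 21.656 Mbps × 960 s × 1.03 = 21413.5 Mb
gameplay capture: 39.056 Mbps × 10140 s × 1.03 = 407908.7 Mb
conference talk: 5.756 Mbps × 1680 s × 1.03 = 9960.2 Mb
wedding highlight reel: 25.156 Mbps × 1140 s × 1.03 = 29538.2 Mb
Total: 468820.5 Mb = 58602.6 MB.
= 58.60 GB.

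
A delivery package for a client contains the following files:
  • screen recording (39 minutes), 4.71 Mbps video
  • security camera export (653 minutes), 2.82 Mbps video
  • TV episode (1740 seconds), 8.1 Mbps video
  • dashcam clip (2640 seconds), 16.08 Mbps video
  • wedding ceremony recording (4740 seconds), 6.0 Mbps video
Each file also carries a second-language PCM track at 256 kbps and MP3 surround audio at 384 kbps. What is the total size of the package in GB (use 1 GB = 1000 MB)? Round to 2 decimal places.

29.86 GB

Audio total: 256 + 384 = 640 kbps = 0.640 Mbps.
screen recording: 5.350 Mbps × 2340 s = 12519.0 Mb
security camera export: 3.460 Mbps × 39180 s = 135562.8 Mb
TV episode: 8.740 Mbps × 1740 s = 15207.6 Mb
dashcam clip: 16.720 Mbps × 2640 s = 44140.8 Mb
wedding ceremony recording: 6.640 Mbps × 4740 s = 31473.6 Mb
Total: 238903.8 Mb = 29863.0 MB.
= 29.86 GB.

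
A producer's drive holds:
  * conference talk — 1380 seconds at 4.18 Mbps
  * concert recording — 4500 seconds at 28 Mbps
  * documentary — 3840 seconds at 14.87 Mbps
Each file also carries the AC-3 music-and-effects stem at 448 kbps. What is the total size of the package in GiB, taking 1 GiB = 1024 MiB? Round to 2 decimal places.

22.49 GiB

Audio: 448 kbps = 0.448 Mbps.
conference talk: 4.628 Mbps × 1380 s = 6386.6 Mb
concert recording: 28.448 Mbps × 4500 s = 128016.0 Mb
documentary: 15.318 Mbps × 3840 s = 58821.1 Mb
Total: 193223.8 Mb = 24153.0 MB.
= 22.49 GiB.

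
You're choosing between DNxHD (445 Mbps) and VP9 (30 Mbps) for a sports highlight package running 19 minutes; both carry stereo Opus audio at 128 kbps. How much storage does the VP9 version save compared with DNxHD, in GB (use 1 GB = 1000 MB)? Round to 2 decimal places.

19 min = 1140 s
Audio: 128 kbps = 0.128 Mbps.
DNxHD: 445.128 Mbps × 1140 s = 507445.9 Mb = 63.431 GB.
VP9: 30.128 Mbps × 1140 s = 34345.9 Mb = 4.293 GB.
Saving: 63.431 − 4.293 = 59.138 GB.

59.14 GB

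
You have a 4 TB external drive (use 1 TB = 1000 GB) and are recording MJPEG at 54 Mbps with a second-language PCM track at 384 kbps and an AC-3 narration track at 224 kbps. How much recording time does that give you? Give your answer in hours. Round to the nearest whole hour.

163 hours

Audio total: 384 + 224 = 608 kbps = 0.608 Mbps.
Total bitrate: 54 + 0.608 = 54.608 Mbps.
Capacity: 4 TB = 32,000,000 Mb.
Recording time: 32,000,000 / 54.608 = 585,995 s ≈ 163 hours.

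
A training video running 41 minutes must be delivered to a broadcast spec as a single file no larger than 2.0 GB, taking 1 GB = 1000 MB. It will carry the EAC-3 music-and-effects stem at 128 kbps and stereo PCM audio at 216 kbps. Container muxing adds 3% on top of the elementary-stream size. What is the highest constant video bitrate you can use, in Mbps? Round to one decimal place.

6.0 Mbps

Budget: 2.0 GB = 16000.0 Mb.
Stream payload after overhead: 16000.0 / 1.03 = 15534.0 Mb.
41 min = 2460 s
Total bitrate budget: 15534.0 Mb / 2460 s = 6.315 Mbps.
Audio total: 128 + 216 = 344 kbps = 0.344 Mbps.
Video: 6.315 − 0.344 = 5.971 Mbps.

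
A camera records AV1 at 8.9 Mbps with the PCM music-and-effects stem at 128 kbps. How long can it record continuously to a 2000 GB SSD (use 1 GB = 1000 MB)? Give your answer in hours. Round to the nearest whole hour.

Audio: 128 kbps = 0.128 Mbps.
Total bitrate: 8.9 + 0.128 = 9.028 Mbps.
Capacity: 2000 GB = 16,000,000 Mb.
Recording time: 16,000,000 / 9.028 = 1,772,264 s ≈ 492 hours.

492 hours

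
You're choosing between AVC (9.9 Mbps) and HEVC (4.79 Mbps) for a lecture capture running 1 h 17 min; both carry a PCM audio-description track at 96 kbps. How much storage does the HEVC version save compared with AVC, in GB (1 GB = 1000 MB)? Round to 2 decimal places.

1 h 17 min = 77 min = 4620 s
Audio: 96 kbps = 0.096 Mbps.
AVC: 9.996 Mbps × 4620 s = 46181.5 Mb = 5.773 GB.
HEVC: 4.886 Mbps × 4620 s = 22573.3 Mb = 2.822 GB.
Saving: 5.773 − 2.822 = 2.951 GB.

2.95 GB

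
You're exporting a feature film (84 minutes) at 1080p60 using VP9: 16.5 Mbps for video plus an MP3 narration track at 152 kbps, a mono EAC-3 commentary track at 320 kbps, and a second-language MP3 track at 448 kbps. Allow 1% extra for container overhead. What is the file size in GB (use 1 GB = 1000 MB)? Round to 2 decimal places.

11.08 GB

84 min = 5040 s
Audio total: 152 + 320 + 448 = 920 kbps = 0.920 Mbps.
Total bitrate: 16.5 + 0.920 = 17.420 Mbps.
Stream data: 17.420 Mbps × 5040 s = 87796.8 Mb.
With 1% container overhead: ×1.01.
88,675 Mb ÷ 8 = 11,084 MB → 11.08 GB.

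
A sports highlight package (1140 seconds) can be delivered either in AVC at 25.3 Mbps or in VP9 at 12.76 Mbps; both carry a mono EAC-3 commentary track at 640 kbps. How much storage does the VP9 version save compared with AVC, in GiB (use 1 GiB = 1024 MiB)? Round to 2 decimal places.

Audio: 640 kbps = 0.640 Mbps.
AVC: 25.940 Mbps × 1140 s = 29571.6 Mb = 3.443 GiB.
VP9: 13.400 Mbps × 1140 s = 15276.0 Mb = 1.778 GiB.
Saving: 3.443 − 1.778 = 1.664 GiB.

1.66 GiB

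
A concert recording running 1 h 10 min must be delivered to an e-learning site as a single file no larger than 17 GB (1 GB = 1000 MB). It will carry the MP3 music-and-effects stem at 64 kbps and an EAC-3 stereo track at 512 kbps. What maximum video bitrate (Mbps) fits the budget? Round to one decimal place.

31.8 Mbps

Budget: 17 GB = 136000.0 Mb.
1 h 10 min = 70 min = 4200 s
Total bitrate budget: 136000.0 Mb / 4200 s = 32.381 Mbps.
Audio total: 64 + 512 = 576 kbps = 0.576 Mbps.
Video: 32.381 − 0.576 = 31.805 Mbps.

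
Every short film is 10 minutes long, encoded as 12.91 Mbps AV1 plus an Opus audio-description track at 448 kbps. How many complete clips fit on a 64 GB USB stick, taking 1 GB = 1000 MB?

63

10 min = 600 s
Audio: 448 kbps = 0.448 Mbps.
Total bitrate: 13.358 Mbps.
Per item: 13.358 Mbps × 600 s = 8,015 Mb = 1,002 MB.
Capacity: 64 GB = 512,000 Mb; 63.88 items → 63 complete.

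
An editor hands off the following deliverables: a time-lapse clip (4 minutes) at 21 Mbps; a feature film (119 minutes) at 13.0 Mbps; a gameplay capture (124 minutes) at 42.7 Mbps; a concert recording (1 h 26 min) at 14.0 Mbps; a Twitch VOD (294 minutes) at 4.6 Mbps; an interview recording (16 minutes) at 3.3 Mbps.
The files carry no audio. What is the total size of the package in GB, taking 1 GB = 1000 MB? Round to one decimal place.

time-lapse clip: 21.000 Mbps × 240 s = 5040.0 Mb
feature film: 13.000 Mbps × 7140 s = 92820.0 Mb
gameplay capture: 42.700 Mbps × 7440 s = 317688.0 Mb
concert recording: 14.000 Mbps × 5160 s = 72240.0 Mb
Twitch VOD: 4.600 Mbps × 17640 s = 81144.0 Mb
interview recording: 3.300 Mbps × 960 s = 3168.0 Mb
Total: 572100.0 Mb = 71512.5 MB.
= 71.51 GB.

71.5 GB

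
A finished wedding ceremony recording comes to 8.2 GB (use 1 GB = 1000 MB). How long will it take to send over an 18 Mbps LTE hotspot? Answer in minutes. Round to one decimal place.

File: 8.2 GB = 65600.0 Mb.
At 18 Mbps: 65600.0 / 18 = 3644.4 s ≈ 60.7 minutes.

60.7 minutes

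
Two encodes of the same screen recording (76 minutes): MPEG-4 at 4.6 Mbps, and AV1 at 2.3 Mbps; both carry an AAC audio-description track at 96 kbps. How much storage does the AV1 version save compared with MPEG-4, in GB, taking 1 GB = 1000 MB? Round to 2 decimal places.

76 min = 4560 s
Audio: 96 kbps = 0.096 Mbps.
MPEG-4: 4.696 Mbps × 4560 s = 21413.8 Mb = 2.677 GB.
AV1: 2.396 Mbps × 4560 s = 10925.8 Mb = 1.366 GB.
Saving: 2.677 − 1.366 = 1.311 GB.

1.31 GB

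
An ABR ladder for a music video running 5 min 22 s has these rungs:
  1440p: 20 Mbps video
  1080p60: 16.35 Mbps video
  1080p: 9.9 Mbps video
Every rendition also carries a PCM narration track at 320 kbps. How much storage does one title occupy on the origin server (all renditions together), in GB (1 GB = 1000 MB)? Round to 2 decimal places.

5 min 22 s = 322 s
Audio: 320 kbps = 0.320 Mbps.
Sum of rendition bitrates: (20+0.320) + (16.35+0.320) + (9.9+0.320) = 47.210 Mbps.
× 322 s = 15,202 Mb = 1,900 MB = 1.900 GB.

1.90 GB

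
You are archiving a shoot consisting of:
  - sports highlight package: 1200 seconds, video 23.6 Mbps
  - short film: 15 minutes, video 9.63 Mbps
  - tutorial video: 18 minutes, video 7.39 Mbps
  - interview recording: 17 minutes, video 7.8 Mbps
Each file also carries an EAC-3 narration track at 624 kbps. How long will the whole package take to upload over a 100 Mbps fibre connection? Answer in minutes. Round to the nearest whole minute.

Audio: 624 kbps = 0.624 Mbps.
sports highlight package: 24.224 Mbps × 1200 s = 29068.8 Mb
short film: 10.254 Mbps × 900 s = 9228.6 Mb
tutorial video: 8.014 Mbps × 1080 s = 8655.1 Mb
interview recording: 8.424 Mbps × 1020 s = 8592.5 Mb
Total: 55545.0 Mb = 6943.1 MB.
At 100 Mbps: 55545.0 / 100 = 555 s ≈ 9.26 minutes.

9 minutes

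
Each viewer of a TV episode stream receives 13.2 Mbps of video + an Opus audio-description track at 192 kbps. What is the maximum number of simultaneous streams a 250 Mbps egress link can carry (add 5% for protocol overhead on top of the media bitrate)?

Audio: 192 kbps = 0.192 Mbps.
Per-viewer media rate: 13.392 Mbps.
On the wire with 5% overhead: 14.062 Mbps.
250 Mbps = 250.0 Mbps; 250.0 / 14.062 = 17.78 → 17 viewers.

17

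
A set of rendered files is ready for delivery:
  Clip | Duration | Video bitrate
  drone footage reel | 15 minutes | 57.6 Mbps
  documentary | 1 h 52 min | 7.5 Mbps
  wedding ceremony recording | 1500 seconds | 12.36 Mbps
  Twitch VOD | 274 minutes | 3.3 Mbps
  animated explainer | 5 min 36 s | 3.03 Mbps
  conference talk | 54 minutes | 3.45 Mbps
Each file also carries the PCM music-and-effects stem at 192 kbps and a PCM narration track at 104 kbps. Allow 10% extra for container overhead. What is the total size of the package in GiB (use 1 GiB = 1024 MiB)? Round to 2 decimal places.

Audio total: 192 + 104 = 296 kbps = 0.296 Mbps.
drone footage reel: 57.896 Mbps × 900 s × 1.10 = 57317.0 Mb
documentary: 7.796 Mbps × 6720 s × 1.10 = 57628.0 Mb
wedding ceremony recording: 12.656 Mbps × 1500 s × 1.10 = 20882.4 Mb
Twitch VOD: 3.596 Mbps × 16440 s × 1.10 = 65030.1 Mb
animated explainer: 3.326 Mbps × 336 s × 1.10 = 1229.3 Mb
conference talk: 3.746 Mbps × 3240 s × 1.10 = 13350.7 Mb
Total: 215437.6 Mb = 26929.7 MB.
= 25.08 GiB.

25.08 GiB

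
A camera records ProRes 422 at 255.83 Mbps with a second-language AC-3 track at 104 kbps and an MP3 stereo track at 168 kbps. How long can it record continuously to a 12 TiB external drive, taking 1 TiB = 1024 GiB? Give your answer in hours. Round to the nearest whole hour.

Audio total: 104 + 168 = 272 kbps = 0.272 Mbps.
Total bitrate: 255.83 + 0.272 = 256.102 Mbps.
Capacity: 12 TiB = 105,553,116 Mb.
Recording time: 105,553,116 / 256.102 = 412,153 s ≈ 114 hours.

114 hours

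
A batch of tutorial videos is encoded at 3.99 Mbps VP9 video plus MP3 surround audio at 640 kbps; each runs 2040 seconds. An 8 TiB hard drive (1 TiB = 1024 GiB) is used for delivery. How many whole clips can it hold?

Audio: 640 kbps = 0.640 Mbps.
Total bitrate: 4.630 Mbps.
Per item: 4.630 Mbps × 2040 s = 9,445 Mb = 1,181 MB.
Capacity: 8 TiB = 70,368,744 Mb; 7450.21 items → 7450 complete.

7450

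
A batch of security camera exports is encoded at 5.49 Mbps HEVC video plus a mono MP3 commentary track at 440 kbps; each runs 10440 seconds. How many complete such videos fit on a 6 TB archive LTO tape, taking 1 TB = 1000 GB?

775

Audio: 440 kbps = 0.440 Mbps.
Total bitrate: 5.930 Mbps.
Per item: 5.930 Mbps × 10440 s = 61,909 Mb = 7,739 MB.
Capacity: 6 TB = 48,000,000 Mb; 775.33 items → 775 complete.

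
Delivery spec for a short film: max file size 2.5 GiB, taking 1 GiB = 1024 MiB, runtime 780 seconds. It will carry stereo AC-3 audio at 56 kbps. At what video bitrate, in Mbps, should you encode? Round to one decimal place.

27.5 Mbps

Budget: 2.5 GiB = 21474.8 Mb.
Total bitrate budget: 21474.8 Mb / 780 s = 27.532 Mbps.
Audio: 56 kbps = 0.056 Mbps.
Video: 27.532 − 0.056 = 27.476 Mbps.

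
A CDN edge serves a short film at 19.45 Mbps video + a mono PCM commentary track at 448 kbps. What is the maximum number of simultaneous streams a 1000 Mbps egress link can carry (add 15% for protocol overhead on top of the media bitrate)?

Audio: 448 kbps = 0.448 Mbps.
Per-viewer media rate: 19.898 Mbps.
On the wire with 15% overhead: 22.883 Mbps.
1000 Mbps = 1,000 Mbps; 1,000 / 22.883 = 43.70 → 43 viewers.

43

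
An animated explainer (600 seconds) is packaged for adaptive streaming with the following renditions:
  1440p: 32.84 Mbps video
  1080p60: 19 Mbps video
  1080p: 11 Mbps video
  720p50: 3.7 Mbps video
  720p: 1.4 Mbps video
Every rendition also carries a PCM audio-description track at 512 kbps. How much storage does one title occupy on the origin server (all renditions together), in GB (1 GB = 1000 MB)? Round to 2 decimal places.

5.29 GB

Audio: 512 kbps = 0.512 Mbps.
Sum of rendition bitrates: (32.84+0.512) + (19+0.512) + (11+0.512) + (3.7+0.512) + (1.4+0.512) = 70.500 Mbps.
× 600 s = 42,300 Mb = 5,288 MB = 5.287 GB.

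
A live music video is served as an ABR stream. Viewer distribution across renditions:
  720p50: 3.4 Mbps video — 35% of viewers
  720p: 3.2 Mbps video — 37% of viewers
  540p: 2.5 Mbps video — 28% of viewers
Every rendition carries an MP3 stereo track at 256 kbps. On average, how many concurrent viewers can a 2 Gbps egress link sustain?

600

Audio: 256 kbps = 0.256 Mbps.
Average per-viewer bitrate: 0.35×3.656 + 0.37×3.456 + 0.28×2.756 = 3.330 Mbps.
2 Gbps = 2,000 Mbps; 2,000 / 3.330 = 600.60 → 600.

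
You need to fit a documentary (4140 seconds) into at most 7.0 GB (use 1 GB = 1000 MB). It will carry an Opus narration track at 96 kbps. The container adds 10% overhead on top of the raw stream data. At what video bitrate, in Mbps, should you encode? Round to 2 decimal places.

12.20 Mbps

Budget: 7.0 GB = 56000.0 Mb.
Stream payload after overhead: 56000.0 / 1.10 = 50909.1 Mb.
Total bitrate budget: 50909.1 Mb / 4140 s = 12.297 Mbps.
Audio: 96 kbps = 0.096 Mbps.
Video: 12.297 − 0.096 = 12.201 Mbps.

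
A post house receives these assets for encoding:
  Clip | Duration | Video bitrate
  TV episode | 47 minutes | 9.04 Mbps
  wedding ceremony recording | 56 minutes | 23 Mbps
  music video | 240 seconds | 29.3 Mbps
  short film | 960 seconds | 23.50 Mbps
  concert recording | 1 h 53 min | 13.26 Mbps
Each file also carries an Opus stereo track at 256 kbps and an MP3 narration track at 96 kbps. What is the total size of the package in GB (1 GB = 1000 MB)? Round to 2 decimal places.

28.41 GB

Audio total: 256 + 96 = 352 kbps = 0.352 Mbps.
TV episode: 9.392 Mbps × 2820 s = 26485.4 Mb
wedding ceremony recording: 23.352 Mbps × 3360 s = 78462.7 Mb
music video: 29.652 Mbps × 240 s = 7116.5 Mb
short film: 23.852 Mbps × 960 s = 22897.9 Mb
concert recording: 13.612 Mbps × 6780 s = 92289.4 Mb
Total: 227251.9 Mb = 28406.5 MB.
= 28.41 GB.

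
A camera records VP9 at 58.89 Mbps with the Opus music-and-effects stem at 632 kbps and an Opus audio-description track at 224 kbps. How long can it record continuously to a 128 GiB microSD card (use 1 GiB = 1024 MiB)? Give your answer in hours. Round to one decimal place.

5.1 hours

Audio total: 632 + 224 = 856 kbps = 0.856 Mbps.
Total bitrate: 58.89 + 0.856 = 59.746 Mbps.
Capacity: 128 GiB = 1,099,512 Mb.
Recording time: 1,099,512 / 59.746 = 18,403 s ≈ 5.11 hours.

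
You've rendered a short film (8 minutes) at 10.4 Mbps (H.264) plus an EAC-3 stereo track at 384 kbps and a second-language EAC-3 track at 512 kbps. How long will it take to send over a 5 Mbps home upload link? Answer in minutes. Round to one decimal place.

8 min = 480 s
Audio total: 384 + 512 = 896 kbps = 0.896 Mbps.
Total bitrate: 11.296 Mbps.
File: 11.296 Mbps × 480 s = 5422.1 Mb.
At 5 Mbps: 5422.1 / 5 = 1084.4 s ≈ 18.1 minutes.

18.1 minutes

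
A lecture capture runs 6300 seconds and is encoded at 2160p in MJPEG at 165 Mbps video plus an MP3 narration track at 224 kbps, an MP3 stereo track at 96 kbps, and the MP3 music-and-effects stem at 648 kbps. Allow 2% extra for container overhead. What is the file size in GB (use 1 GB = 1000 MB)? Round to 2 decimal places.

Audio total: 224 + 96 + 648 = 968 kbps = 0.968 Mbps.
Total bitrate: 165 + 0.968 = 165.968 Mbps.
Stream data: 165.968 Mbps × 6300 s = 1045598.4 Mb.
With 2% container overhead: ×1.02.
1,066,510 Mb ÷ 8 = 133,314 MB → 133.3 GB.

133.31 GB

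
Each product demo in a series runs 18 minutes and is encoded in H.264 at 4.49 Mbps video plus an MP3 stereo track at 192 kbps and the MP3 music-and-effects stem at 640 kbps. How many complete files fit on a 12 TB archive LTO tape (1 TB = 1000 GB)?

18 min = 1080 s
Audio total: 192 + 640 = 832 kbps = 0.832 Mbps.
Total bitrate: 5.322 Mbps.
Per item: 5.322 Mbps × 1080 s = 5,748 Mb = 718.5 MB.
Capacity: 12 TB = 96,000,000 Mb; 16702.16 items → 16702 complete.

16702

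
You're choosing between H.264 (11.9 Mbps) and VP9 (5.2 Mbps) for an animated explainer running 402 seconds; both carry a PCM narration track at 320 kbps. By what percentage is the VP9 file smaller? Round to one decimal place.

Audio: 320 kbps = 0.320 Mbps.
H.264: 12.220 Mbps × 402 s = 4912.4 Mb = 0.614 GB.
VP9: 5.520 Mbps × 402 s = 2219.0 Mb = 0.277 GB.
Reduction: (1 − 0.277/0.614) × 100 = 54.83%.

54.8%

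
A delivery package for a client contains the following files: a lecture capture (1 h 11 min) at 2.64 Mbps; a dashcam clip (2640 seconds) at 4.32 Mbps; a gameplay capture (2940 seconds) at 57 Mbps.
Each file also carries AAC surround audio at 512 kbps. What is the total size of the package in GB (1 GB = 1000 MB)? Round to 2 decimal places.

24.41 GB

Audio: 512 kbps = 0.512 Mbps.
lecture capture: 3.152 Mbps × 4260 s = 13427.5 Mb
dashcam clip: 4.832 Mbps × 2640 s = 12756.5 Mb
gameplay capture: 57.512 Mbps × 2940 s = 169085.3 Mb
Total: 195269.3 Mb = 24408.7 MB.
= 24.41 GB.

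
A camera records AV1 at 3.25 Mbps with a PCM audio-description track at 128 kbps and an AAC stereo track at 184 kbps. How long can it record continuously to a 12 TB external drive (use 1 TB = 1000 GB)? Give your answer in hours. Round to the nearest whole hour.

7486 hours

Audio total: 128 + 184 = 312 kbps = 0.312 Mbps.
Total bitrate: 3.25 + 0.312 = 3.562 Mbps.
Capacity: 12 TB = 96,000,000 Mb.
Recording time: 96,000,000 / 3.562 = 26,951,151 s ≈ 7,486 hours.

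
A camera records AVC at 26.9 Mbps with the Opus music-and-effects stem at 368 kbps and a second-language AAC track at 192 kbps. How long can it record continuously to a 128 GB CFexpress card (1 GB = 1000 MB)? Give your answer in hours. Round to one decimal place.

10.4 hours

Audio total: 368 + 192 = 560 kbps = 0.560 Mbps.
Total bitrate: 26.9 + 0.560 = 27.460 Mbps.
Capacity: 128 GB = 1,024,000 Mb.
Recording time: 1,024,000 / 27.460 = 37,291 s ≈ 10.4 hours.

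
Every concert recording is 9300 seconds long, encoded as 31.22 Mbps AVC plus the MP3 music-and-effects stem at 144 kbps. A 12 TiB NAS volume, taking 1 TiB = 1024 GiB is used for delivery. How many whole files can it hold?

361

Audio: 144 kbps = 0.144 Mbps.
Total bitrate: 31.364 Mbps.
Per item: 31.364 Mbps × 9300 s = 291,685 Mb = 36,461 MB.
Capacity: 12 TiB = 105,553,116 Mb; 361.87 items → 361 complete.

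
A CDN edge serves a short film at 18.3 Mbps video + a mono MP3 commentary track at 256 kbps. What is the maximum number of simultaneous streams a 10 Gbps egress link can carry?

538

Audio: 256 kbps = 0.256 Mbps.
Per-viewer media rate: 18.556 Mbps.
10 Gbps = 10,000 Mbps; 10,000 / 18.556 = 538.91 → 538 viewers.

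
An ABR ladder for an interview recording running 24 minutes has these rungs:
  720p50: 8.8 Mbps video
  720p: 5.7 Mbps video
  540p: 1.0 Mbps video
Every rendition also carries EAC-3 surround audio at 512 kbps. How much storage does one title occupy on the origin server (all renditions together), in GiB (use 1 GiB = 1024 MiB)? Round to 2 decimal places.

2.86 GiB

24 min = 1440 s
Audio: 512 kbps = 0.512 Mbps.
Sum of rendition bitrates: (8.8+0.512) + (5.7+0.512) + (1.0+0.512) = 17.036 Mbps.
× 1440 s = 24,532 Mb = 3,066 MB = 2.856 GiB.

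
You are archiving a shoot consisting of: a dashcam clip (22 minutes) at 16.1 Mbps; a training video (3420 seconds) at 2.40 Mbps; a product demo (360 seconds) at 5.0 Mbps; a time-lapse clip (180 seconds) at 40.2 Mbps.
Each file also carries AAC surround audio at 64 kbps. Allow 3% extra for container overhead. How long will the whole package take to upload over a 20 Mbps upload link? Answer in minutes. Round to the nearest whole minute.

33 minutes

Audio: 64 kbps = 0.064 Mbps.
dashcam clip: 16.164 Mbps × 1320 s × 1.03 = 21976.6 Mb
training video: 2.464 Mbps × 3420 s × 1.03 = 8679.7 Mb
product demo: 5.064 Mbps × 360 s × 1.03 = 1877.7 Mb
time-lapse clip: 40.264 Mbps × 180 s × 1.03 = 7464.9 Mb
Total: 39998.9 Mb = 4999.9 MB.
At 20 Mbps: 39998.9 / 20 = 2000 s ≈ 33.3 minutes.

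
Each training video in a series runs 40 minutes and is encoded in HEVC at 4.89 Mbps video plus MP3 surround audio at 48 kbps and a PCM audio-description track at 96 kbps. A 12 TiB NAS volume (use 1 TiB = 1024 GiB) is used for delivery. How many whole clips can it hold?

8736

40 min = 2400 s
Audio total: 48 + 96 = 144 kbps = 0.144 Mbps.
Total bitrate: 5.034 Mbps.
Per item: 5.034 Mbps × 2400 s = 12,082 Mb = 1,510 MB.
Capacity: 12 TiB = 105,553,116 Mb; 8736.68 items → 8736 complete.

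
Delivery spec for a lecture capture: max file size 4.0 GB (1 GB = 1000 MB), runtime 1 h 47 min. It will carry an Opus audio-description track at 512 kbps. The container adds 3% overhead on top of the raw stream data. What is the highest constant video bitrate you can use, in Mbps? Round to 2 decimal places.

4.33 Mbps

Budget: 4.0 GB = 32000.0 Mb.
Stream payload after overhead: 32000.0 / 1.03 = 31068.0 Mb.
1 h 47 min = 107 min = 6420 s
Total bitrate budget: 31068.0 Mb / 6420 s = 4.839 Mbps.
Audio: 512 kbps = 0.512 Mbps.
Video: 4.839 − 0.512 = 4.327 Mbps.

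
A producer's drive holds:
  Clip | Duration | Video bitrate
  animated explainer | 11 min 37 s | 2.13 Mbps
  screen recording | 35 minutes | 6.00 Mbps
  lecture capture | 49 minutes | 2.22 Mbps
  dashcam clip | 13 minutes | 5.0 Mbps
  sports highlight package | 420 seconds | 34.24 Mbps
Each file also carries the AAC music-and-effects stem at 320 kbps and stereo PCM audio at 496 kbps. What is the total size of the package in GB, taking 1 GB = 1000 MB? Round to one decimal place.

Audio total: 320 + 496 = 816 kbps = 0.816 Mbps.
animated explainer: 2.946 Mbps × 697 s = 2053.4 Mb
screen recording: 6.816 Mbps × 2100 s = 14313.6 Mb
lecture capture: 3.036 Mbps × 2940 s = 8925.8 Mb
dashcam clip: 5.816 Mbps × 780 s = 4536.5 Mb
sports highlight package: 35.056 Mbps × 420 s = 14723.5 Mb
Total: 44552.8 Mb = 5569.1 MB.
= 5.569 GB.

5.6 GB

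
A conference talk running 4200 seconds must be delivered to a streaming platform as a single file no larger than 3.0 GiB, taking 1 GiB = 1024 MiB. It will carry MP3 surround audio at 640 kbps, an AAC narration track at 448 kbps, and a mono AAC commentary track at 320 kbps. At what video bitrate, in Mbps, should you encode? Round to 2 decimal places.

Budget: 3.0 GiB = 25769.8 Mb.
Total bitrate budget: 25769.8 Mb / 4200 s = 6.136 Mbps.
Audio total: 640 + 448 + 320 = 1408 kbps = 1.408 Mbps.
Video: 6.136 − 1.408 = 4.728 Mbps.

4.73 Mbps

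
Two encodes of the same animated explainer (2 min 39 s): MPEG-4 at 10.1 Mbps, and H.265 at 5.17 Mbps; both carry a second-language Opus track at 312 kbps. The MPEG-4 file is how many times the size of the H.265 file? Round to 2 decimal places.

2 min 39 s = 159 s
Audio: 312 kbps = 0.312 Mbps.
MPEG-4: 10.412 Mbps × 159 s = 1655.5 Mb = 206.939 MB.
H.265: 5.482 Mbps × 159 s = 871.6 Mb = 108.955 MB.
Ratio: 206.939 / 108.955 = 1.899.

1.90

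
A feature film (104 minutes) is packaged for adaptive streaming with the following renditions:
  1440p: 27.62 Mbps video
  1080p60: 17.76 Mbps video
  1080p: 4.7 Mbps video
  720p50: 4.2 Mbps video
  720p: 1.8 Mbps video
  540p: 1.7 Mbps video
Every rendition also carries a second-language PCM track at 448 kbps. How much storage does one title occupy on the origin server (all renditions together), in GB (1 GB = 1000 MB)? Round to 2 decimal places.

104 min = 6240 s
Audio: 448 kbps = 0.448 Mbps.
Sum of rendition bitrates: (27.62+0.448) + (17.76+0.448) + (4.7+0.448) + (4.2+0.448) + (1.8+0.448) + (1.7+0.448) = 60.468 Mbps.
× 6240 s = 377,320 Mb = 47,165 MB = 47.17 GB.

47.17 GB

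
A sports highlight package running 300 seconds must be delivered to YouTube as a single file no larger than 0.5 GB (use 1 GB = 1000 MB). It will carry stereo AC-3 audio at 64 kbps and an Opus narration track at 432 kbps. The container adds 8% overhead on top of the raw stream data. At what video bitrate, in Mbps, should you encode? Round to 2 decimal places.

Budget: 0.5 GB = 4000.0 Mb.
Stream payload after overhead: 4000.0 / 1.08 = 3703.7 Mb.
Total bitrate budget: 3703.7 Mb / 300 s = 12.346 Mbps.
Audio total: 64 + 432 = 496 kbps = 0.496 Mbps.
Video: 12.346 − 0.496 = 11.850 Mbps.

11.85 Mbps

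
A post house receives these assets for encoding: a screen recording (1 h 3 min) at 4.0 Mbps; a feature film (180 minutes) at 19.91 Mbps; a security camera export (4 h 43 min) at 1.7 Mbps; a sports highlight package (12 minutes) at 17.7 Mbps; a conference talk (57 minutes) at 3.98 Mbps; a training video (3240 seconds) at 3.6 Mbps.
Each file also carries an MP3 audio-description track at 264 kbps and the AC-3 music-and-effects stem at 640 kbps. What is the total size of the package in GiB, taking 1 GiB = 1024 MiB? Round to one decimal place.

38.7 GiB

Audio total: 264 + 640 = 904 kbps = 0.904 Mbps.
screen recording: 4.904 Mbps × 3780 s = 18537.1 Mb
feature film: 20.814 Mbps × 10800 s = 224791.2 Mb
security camera export: 2.604 Mbps × 16980 s = 44215.9 Mb
sports highlight package: 18.604 Mbps × 720 s = 13394.9 Mb
conference talk: 4.884 Mbps × 3420 s = 16703.3 Mb
training video: 4.504 Mbps × 3240 s = 14593.0 Mb
Total: 332235.4 Mb = 41529.4 MB.
= 38.68 GiB.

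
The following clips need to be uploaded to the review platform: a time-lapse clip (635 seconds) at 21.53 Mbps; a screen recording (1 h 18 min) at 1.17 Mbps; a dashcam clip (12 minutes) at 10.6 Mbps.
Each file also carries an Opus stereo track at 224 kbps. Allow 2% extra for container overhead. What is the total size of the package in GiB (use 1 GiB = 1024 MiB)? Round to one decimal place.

3.3 GiB

Audio: 224 kbps = 0.224 Mbps.
time-lapse clip: 21.754 Mbps × 635 s × 1.02 = 14090.1 Mb
screen recording: 1.394 Mbps × 4680 s × 1.02 = 6654.4 Mb
dashcam clip: 10.824 Mbps × 720 s × 1.02 = 7949.1 Mb
Total: 28693.6 Mb = 3586.7 MB.
= 3.340 GiB.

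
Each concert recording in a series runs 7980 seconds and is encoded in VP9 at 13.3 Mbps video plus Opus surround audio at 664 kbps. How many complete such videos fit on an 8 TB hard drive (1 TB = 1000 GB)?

574

Audio: 664 kbps = 0.664 Mbps.
Total bitrate: 13.964 Mbps.
Per item: 13.964 Mbps × 7980 s = 111,433 Mb = 13,929 MB.
Capacity: 8 TB = 64,000,000 Mb; 574.34 items → 574 complete.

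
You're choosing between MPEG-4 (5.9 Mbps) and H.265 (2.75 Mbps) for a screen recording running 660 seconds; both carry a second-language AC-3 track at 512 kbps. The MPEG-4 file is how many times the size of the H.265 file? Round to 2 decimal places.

1.97

Audio: 512 kbps = 0.512 Mbps.
MPEG-4: 6.412 Mbps × 660 s = 4231.9 Mb = 0.529 GB.
H.265: 3.262 Mbps × 660 s = 2152.9 Mb = 0.269 GB.
Ratio: 0.529 / 0.269 = 1.966.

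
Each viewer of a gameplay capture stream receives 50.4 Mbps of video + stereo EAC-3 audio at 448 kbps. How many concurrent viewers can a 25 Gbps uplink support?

Audio: 448 kbps = 0.448 Mbps.
Per-viewer media rate: 50.848 Mbps.
25 Gbps = 25,000 Mbps; 25,000 / 50.848 = 491.66 → 491 viewers.

491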